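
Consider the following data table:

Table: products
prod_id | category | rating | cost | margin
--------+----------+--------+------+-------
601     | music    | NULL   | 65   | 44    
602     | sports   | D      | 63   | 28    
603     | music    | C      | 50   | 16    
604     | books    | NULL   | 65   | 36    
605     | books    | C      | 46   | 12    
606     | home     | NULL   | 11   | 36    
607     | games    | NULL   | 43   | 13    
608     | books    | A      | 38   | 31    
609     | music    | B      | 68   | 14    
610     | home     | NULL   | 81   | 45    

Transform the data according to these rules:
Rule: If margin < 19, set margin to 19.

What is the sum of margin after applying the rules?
296

Step 1: 4 records have margin < 19
Step 2: These records originally summed to 55
Step 3: After setting to minimum: 4 × 19 = 76
Step 4: Unaffected records sum: 220
Step 5: Final sum = 76 + 220 = 296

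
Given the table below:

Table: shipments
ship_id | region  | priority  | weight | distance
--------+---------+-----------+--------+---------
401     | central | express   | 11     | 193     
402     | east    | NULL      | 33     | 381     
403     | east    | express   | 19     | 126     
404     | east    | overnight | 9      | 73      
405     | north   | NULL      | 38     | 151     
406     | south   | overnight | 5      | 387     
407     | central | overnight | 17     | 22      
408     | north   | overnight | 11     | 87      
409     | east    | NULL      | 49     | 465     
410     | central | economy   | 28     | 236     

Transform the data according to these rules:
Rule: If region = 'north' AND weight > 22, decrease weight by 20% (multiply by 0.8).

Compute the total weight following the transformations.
212.4

Step 1: Find records where region = 'north' AND weight > 22
Step 2: 1 records match, summing to 38
Step 3: After multiplier: 38 × 0.8 = 30.4
Step 4: Unaffected records sum: 182
Step 5: Final sum = 30.4 + 182 = 212.4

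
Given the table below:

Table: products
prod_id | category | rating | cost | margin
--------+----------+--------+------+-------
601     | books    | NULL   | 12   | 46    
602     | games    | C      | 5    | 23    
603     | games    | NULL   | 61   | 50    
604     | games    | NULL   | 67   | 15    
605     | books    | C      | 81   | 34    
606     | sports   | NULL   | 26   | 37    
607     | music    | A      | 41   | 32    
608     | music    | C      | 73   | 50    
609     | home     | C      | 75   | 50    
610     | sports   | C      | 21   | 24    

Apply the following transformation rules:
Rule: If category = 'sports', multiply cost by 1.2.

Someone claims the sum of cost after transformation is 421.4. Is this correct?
No, the correct result is 471.4.

Step 1: Calculate the correct sum after transformation
Step 2: Apply multiplier 1.2 to records where category = 'sports'
Step 3: Correct result = 471.4
Step 4: Claimed result = 421.4
Step 5: 471.4 ≠ 421.4
Conclusion: The claimed result is incorrect. The correct answer is 471.4.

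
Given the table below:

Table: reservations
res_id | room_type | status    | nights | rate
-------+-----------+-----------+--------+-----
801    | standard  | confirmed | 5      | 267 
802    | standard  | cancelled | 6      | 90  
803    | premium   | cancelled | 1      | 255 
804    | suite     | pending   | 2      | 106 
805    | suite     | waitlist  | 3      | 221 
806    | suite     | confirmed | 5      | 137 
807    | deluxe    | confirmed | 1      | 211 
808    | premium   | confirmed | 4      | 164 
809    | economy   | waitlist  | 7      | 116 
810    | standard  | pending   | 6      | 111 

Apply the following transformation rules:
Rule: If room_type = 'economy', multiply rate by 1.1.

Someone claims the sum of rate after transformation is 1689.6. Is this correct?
Yes, the result is correct.

Step 1: Calculate the correct sum after transformation
Step 2: Apply multiplier 1.1 to records where room_type = 'economy'
Step 3: Correct result = 1689.6
Step 4: Claimed result = 1689.6
Step 5: 1689.6 = 1689.6 ✓
Conclusion: The claimed result is correct.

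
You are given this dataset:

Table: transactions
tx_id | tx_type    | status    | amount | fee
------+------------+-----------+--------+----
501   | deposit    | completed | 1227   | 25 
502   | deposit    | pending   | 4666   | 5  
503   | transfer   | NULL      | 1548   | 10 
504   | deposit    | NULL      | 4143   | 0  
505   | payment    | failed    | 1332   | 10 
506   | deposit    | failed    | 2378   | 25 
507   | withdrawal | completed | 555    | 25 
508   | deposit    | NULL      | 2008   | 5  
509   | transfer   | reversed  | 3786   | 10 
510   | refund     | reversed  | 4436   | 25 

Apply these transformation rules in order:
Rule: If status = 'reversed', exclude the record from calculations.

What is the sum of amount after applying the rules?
17857

Step 1: Identify records where status = 'reversed'
Step 2: The excluded records sum to 8222
Step 3: Original total amount = 26079
Step 4: Remaining total = 26079 - 8222 = 17857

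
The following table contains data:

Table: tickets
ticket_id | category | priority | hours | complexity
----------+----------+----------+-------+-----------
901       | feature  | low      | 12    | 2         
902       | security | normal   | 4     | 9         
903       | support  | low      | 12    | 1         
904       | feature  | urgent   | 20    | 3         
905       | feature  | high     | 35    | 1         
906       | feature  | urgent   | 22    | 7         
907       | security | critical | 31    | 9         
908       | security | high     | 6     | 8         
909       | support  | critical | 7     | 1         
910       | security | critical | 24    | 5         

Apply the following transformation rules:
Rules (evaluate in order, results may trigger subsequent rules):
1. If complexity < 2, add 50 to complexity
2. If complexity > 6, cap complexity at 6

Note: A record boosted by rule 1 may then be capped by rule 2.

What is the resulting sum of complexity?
52

Step 1: Apply rule 1 to records with complexity < 2
  - 3 records get bonus of 50
  - Of these, 3 records then exceed 6 and get capped
Step 2: Apply rule 2 to records with complexity > 6
  - 4 records (original) are capped
Step 3: Calculate final sum = 52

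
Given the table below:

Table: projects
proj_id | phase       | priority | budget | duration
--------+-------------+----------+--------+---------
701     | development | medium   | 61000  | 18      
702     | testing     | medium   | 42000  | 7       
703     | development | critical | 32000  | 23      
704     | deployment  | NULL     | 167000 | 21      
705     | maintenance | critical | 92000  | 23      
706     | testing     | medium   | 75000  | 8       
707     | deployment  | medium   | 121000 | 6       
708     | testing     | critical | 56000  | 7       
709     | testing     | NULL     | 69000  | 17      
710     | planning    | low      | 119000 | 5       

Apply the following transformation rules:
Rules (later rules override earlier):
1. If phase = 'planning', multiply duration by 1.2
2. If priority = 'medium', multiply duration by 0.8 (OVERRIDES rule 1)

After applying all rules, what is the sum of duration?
128.2

Step 1: Rule 2 takes priority for records with priority = 'medium'
  - 4 records: 39 × 0.8 = 31.2
Step 2: Rule 1 applies to remaining records with phase = 'planning'
  - 1 records: 5 × 1.2 = 6.0
Step 3: Other records unchanged: 91
Step 4: Final sum = 31.2 + 6.0 + 91 = 128.2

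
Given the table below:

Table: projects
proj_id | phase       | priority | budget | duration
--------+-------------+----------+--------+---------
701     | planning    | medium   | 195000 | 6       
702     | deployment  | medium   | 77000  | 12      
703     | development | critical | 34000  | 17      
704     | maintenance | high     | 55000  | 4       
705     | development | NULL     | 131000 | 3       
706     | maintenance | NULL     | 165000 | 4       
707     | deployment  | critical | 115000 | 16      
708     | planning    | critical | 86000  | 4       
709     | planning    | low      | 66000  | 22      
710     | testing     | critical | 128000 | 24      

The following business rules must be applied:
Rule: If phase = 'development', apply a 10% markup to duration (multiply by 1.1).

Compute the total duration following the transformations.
114.0

Step 1: Records with phase = 'development' have total duration = 20
Step 2: Apply multiplier: 20 × 1.1 = 22.0
Step 3: Other records total: 92
Step 4: Final sum = 22.0 + 92 = 114.0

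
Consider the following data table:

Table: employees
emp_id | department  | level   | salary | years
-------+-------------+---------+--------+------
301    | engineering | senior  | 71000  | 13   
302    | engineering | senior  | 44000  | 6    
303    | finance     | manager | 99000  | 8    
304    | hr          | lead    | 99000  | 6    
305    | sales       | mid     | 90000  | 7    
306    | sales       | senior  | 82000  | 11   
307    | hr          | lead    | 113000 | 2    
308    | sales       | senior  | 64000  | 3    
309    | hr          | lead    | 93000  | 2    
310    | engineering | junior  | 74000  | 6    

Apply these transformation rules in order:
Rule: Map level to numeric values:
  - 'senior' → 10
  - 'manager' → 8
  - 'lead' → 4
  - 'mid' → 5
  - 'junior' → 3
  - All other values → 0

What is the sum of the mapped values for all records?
68

Step 1: Apply mapping to each record
Step 2: Count by status:
  'senior': 4 records × 10 = 40
  'manager': 1 records × 8 = 8
  'lead': 3 records × 4 = 12
  'mid': 1 records × 5 = 5
  'junior': 1 records × 3 = 3
Step 3: Sum all mapped values = 68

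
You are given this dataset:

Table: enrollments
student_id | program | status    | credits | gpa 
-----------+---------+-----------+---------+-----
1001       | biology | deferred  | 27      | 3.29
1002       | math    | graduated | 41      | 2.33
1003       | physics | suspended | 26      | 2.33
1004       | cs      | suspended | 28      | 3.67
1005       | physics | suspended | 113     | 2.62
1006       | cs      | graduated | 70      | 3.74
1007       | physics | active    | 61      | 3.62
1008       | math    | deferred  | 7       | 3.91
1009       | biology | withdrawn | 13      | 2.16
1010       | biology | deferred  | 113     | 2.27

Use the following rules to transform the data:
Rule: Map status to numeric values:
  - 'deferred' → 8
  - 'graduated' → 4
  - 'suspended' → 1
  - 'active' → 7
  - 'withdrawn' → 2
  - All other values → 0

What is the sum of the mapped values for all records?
44

Step 1: Apply mapping to each record
Step 2: Count by status:
  'deferred': 3 records × 8 = 24
  'graduated': 2 records × 4 = 8
  'suspended': 3 records × 1 = 3
  'active': 1 records × 7 = 7
  'withdrawn': 1 records × 2 = 2
Step 3: Sum all mapped values = 44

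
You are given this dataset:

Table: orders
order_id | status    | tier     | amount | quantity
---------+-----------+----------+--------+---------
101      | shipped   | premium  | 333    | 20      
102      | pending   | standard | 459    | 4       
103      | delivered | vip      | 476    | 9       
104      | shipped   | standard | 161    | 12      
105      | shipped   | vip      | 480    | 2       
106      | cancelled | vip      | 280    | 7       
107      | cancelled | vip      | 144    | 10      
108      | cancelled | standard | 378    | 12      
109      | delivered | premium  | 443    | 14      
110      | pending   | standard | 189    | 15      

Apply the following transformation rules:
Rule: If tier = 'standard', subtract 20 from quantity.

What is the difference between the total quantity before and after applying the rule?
80

Step 1: Original sum of quantity = 105
Step 2: 4 records have tier = 'standard'
Step 3: Each affected record changes by -20
Step 4: Total change = 4 × -20 = -80
Step 5: New sum = 105 + -80 = 25
Step 6: Difference = |25 - 105| = 80
        (Sum decreased by 80)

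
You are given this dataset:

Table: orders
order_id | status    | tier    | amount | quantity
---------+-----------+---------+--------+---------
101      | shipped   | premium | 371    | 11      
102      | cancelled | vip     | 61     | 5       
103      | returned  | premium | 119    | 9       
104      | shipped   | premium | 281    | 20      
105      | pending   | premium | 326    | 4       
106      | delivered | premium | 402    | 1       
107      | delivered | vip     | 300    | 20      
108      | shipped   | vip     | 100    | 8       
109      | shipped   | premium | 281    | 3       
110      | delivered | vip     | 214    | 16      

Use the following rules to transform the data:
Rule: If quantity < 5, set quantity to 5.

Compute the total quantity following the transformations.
104

Step 1: 3 records have quantity < 5
Step 2: These records originally summed to 8
Step 3: After setting to minimum: 3 × 5 = 15
Step 4: Unaffected records sum: 89
Step 5: Final sum = 15 + 89 = 104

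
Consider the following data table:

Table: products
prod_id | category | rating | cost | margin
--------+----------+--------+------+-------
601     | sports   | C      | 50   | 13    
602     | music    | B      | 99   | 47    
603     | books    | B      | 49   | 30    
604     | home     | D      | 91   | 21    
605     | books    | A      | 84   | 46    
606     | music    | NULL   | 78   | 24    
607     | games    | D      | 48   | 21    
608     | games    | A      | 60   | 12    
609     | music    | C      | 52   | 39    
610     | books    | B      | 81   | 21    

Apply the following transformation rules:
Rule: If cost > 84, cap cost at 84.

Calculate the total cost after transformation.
670

Step 1: 2 records have cost > 84
Step 2: These records originally summed to 190
Step 3: After capping: 2 × 84 = 168
Step 4: Unaffected records sum: 502
Step 5: Final sum = 168 + 502 = 670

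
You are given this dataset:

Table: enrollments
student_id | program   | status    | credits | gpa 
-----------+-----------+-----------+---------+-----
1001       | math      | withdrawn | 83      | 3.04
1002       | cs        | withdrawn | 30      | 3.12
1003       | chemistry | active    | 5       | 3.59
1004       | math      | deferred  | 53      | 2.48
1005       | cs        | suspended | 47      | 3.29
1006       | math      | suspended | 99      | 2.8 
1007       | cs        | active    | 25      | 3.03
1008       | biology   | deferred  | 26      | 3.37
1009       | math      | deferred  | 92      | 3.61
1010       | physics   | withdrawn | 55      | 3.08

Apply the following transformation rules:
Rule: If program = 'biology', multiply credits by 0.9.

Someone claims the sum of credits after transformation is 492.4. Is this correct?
No, the correct result is 512.4.

Step 1: Calculate the correct sum after transformation
Step 2: Apply multiplier 0.9 to records where program = 'biology'
Step 3: Correct result = 512.4
Step 4: Claimed result = 492.4
Step 5: 512.4 ≠ 492.4
Conclusion: The claimed result is incorrect. The correct answer is 512.4.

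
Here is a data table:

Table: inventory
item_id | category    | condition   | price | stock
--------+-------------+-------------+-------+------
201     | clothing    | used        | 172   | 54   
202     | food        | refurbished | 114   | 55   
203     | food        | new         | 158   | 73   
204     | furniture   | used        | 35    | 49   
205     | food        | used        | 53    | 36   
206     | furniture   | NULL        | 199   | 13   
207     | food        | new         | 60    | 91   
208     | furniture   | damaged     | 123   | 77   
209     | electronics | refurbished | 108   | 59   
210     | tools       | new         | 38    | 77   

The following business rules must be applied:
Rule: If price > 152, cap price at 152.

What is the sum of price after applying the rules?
987

Step 1: 3 records have price > 152
Step 2: These records originally summed to 529
Step 3: After capping: 3 × 152 = 456
Step 4: Unaffected records sum: 531
Step 5: Final sum = 456 + 531 = 987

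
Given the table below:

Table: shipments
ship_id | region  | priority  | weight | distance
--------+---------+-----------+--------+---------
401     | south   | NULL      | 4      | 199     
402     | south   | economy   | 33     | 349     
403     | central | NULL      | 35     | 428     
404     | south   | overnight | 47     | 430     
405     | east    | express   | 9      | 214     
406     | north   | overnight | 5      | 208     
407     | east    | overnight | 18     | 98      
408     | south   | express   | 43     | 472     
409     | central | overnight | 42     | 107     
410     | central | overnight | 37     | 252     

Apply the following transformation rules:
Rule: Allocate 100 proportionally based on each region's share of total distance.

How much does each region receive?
central: 28.55, east: 11.32, north: 7.54, south: 52.59

Step 1: Calculate total distance = 2757
Step 2: Calculate each region's proportion:
  central: 787/2757 = 28.55% → 28.55
  east: 312/2757 = 11.32% → 11.32
  north: 208/2757 = 7.54% → 7.54
  south: 1450/2757 = 52.59% → 52.59
Step 3: Verify: sum of allocations ≈ 100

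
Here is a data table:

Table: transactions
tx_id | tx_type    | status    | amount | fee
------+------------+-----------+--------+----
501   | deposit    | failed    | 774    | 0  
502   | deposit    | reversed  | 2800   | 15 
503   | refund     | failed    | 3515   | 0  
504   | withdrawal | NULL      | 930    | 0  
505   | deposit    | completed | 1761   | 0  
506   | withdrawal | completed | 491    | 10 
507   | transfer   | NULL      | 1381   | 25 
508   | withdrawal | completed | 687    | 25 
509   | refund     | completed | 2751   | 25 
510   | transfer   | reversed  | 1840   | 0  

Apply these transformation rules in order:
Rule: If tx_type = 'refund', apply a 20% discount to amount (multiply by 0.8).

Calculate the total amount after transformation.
15676.8

Step 1: Records with tx_type = 'refund' have total amount = 6266
Step 2: Apply multiplier: 6266 × 0.8 = 5012.8
Step 3: Other records total: 10664
Step 4: Final sum = 5012.8 + 10664 = 15676.8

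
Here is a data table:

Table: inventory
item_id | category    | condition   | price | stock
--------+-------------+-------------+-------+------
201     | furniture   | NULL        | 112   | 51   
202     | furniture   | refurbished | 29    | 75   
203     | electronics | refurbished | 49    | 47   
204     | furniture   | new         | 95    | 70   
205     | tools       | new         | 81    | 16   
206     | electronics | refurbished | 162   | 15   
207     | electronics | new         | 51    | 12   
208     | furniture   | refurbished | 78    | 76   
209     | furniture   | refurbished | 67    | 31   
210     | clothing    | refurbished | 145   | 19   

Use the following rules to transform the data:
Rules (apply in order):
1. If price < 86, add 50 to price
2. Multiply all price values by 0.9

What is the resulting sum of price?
1052.1

Step 1: Apply Rule 1 - Add 50 to records with price < 86
  - 6 records affected: 355 + (6 × 50) = 655
  - Unaffected records: 514
  - Sum after Rule 1: 1169
Step 2: Apply Rule 2 - Multiply all by 0.9
  - 1169 × 0.9 = 1052.1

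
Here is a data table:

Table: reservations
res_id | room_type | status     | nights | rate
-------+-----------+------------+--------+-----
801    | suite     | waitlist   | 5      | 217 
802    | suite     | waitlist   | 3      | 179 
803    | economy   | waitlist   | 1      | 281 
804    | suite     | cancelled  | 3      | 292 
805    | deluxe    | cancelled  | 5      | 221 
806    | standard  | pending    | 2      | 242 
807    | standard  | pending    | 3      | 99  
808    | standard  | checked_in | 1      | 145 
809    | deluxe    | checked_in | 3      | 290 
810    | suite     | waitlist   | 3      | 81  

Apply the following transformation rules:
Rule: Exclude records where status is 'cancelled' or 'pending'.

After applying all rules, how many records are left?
6

Step 1: Count records to exclude
  - 2 (cancelled) + 2 (pending) = 4 records
Step 2: Total records: 10
Step 3: Remaining = 10 - 4 = 6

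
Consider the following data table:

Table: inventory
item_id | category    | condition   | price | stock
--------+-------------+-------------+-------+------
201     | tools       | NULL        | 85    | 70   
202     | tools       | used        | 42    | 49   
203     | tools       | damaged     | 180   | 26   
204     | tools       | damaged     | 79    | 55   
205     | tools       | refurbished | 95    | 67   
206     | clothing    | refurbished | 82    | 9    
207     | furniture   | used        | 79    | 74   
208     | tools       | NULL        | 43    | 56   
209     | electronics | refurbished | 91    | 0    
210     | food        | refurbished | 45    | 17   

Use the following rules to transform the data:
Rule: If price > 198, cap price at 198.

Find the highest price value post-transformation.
180

Step 1: Original maximum price = 180
Step 2: Check cap of 198 against maximum
Step 3: No records exceed the cap (max 180 <= cap 198), so no capping applies
Step 4: Maximum after transformation = 180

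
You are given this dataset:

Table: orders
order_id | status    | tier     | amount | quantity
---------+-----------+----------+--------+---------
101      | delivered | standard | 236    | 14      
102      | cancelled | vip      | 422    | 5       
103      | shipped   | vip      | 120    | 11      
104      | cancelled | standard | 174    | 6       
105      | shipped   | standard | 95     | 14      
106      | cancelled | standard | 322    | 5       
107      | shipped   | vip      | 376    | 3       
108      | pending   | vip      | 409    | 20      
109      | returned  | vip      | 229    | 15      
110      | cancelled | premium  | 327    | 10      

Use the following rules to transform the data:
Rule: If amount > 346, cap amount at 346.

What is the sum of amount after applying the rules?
2541

Step 1: 3 records have amount > 346
Step 2: These records originally summed to 1207
Step 3: After capping: 3 × 346 = 1038
Step 4: Unaffected records sum: 1503
Step 5: Final sum = 1038 + 1503 = 2541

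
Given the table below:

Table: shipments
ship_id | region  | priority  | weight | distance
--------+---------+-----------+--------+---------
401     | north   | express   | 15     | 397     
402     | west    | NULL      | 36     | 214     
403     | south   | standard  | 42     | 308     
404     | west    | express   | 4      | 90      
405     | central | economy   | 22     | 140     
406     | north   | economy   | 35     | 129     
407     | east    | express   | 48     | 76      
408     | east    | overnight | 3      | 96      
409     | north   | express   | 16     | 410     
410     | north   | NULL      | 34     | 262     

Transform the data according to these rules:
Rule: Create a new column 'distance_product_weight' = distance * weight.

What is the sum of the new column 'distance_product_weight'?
53954

Step 1: For each record, compute distance * weight
Example calculations:
  397 * 15 = 5955
  214 * 36 = 7704
  308 * 42 = 12936
  ...
Step 2: Sum all derived values
Step 3: Total = 53954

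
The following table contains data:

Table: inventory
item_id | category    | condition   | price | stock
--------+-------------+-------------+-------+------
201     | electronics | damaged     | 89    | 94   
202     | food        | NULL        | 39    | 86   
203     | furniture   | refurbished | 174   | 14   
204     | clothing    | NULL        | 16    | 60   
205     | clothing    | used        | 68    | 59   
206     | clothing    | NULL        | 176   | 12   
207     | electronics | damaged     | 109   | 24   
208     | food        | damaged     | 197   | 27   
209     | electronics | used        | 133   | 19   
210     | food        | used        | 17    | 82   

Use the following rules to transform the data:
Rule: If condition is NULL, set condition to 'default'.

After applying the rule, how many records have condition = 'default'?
3

Step 1: Count records where condition IS NULL
Step 2: Found 3 records with NULL condition
Step 3: These records will have condition set to 'default'
Step 4: Records already having condition = 'default': 0
Step 5: Answer: 3 + 0 = 3 records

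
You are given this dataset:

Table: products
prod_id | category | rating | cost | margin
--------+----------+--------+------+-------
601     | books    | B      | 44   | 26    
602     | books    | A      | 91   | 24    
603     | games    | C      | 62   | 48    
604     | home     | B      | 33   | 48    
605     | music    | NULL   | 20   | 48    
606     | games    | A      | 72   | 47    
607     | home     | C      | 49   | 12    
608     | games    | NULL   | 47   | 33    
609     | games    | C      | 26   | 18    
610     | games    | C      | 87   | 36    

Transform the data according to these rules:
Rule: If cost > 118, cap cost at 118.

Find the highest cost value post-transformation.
91

Step 1: Original maximum cost = 91
Step 2: Check cap of 118 against maximum
Step 3: No records exceed the cap (max 91 <= cap 118), so no capping applies
Step 4: Maximum after transformation = 91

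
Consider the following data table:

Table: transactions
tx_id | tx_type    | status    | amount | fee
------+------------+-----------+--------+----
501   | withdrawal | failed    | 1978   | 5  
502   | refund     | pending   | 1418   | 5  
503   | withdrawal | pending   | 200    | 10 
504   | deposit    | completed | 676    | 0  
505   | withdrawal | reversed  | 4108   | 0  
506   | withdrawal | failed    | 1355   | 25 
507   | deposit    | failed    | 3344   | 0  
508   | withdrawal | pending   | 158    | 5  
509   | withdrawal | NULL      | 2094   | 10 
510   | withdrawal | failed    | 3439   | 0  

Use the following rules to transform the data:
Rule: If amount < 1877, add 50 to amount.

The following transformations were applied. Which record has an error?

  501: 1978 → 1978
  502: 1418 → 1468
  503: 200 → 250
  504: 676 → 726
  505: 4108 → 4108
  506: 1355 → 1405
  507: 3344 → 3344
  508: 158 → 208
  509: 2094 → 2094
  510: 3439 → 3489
Record 510 has an error. The correct transformed value should be 3439, not 3489.

Step 1: Check each record against the rule
Step 2: Record 510 has amount = 3439
Step 3: Since 3439 >= 1877, the bonus should not have been applied
Step 4: Correct value = 3439, but claimed value = 3489
Conclusion: Record 510 has the error.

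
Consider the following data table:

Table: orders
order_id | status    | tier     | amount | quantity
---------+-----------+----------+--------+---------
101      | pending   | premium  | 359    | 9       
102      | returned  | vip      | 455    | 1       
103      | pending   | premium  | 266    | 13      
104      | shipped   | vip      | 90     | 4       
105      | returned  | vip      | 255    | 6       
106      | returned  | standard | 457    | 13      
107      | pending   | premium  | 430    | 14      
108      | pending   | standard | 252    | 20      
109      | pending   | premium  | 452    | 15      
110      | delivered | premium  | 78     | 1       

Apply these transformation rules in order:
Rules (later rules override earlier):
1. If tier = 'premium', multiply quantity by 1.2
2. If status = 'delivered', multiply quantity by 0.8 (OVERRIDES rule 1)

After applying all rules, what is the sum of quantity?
106.0

Step 1: Rule 2 takes priority for records with status = 'delivered'
  - 1 records: 1 × 0.8 = 0.8
Step 2: Rule 1 applies to remaining records with tier = 'premium'
  - 4 records: 51 × 1.2 = 61.2
Step 3: Other records unchanged: 44
Step 4: Final sum = 0.8 + 61.2 + 44 = 106.0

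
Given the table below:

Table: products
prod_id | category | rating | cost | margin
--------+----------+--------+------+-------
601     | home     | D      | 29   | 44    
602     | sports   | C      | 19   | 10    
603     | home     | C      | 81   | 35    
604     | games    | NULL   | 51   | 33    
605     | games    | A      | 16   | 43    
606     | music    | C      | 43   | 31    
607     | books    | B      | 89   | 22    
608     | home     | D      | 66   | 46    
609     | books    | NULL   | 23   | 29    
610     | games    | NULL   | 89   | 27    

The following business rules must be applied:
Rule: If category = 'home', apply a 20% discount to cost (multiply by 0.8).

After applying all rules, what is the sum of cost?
470.8

Step 1: Records with category = 'home' have total cost = 176
Step 2: Apply multiplier: 176 × 0.8 = 140.8
Step 3: Other records total: 330
Step 4: Final sum = 140.8 + 330 = 470.8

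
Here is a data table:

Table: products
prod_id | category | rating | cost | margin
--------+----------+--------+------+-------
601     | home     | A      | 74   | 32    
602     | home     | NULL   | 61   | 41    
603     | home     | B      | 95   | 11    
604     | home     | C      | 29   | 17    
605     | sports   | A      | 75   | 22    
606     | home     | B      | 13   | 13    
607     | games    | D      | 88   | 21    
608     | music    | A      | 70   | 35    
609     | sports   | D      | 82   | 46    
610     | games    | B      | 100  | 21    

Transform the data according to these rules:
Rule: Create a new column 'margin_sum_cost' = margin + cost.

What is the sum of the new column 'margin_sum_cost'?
946

Step 1: For each record, compute margin + cost
Example calculations:
  32 + 74 = 106
  41 + 61 = 102
  11 + 95 = 106
  ...
Step 2: Sum all derived values
Step 3: Total = 946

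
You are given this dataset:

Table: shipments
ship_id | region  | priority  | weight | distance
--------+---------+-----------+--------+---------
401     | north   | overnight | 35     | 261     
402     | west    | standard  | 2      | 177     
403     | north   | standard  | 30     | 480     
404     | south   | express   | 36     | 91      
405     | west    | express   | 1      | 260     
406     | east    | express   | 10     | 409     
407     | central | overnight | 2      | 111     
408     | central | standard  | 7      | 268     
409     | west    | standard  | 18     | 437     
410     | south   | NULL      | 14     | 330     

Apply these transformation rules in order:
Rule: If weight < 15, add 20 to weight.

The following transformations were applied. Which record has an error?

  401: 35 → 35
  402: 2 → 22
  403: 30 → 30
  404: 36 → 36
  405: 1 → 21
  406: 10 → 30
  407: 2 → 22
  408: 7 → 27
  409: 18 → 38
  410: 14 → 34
Record 409 has an error. The correct transformed value should be 18, not 38.

Step 1: Check each record against the rule
Step 2: Record 409 has weight = 18
Step 3: Since 18 >= 15, the bonus should not have been applied
Step 4: Correct value = 18, but claimed value = 38
Conclusion: Record 409 has the error.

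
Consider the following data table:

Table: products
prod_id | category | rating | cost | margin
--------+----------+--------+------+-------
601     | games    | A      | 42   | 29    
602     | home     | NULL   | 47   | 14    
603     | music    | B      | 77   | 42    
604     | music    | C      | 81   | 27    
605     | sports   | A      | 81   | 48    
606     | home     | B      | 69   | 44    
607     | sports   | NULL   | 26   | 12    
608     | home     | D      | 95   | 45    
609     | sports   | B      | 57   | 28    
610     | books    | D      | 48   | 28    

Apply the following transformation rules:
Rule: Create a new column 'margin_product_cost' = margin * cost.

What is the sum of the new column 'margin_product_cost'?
21748

Step 1: For each record, compute margin * cost
Example calculations:
  29 * 42 = 1218
  14 * 47 = 658
  42 * 77 = 3234
  ...
Step 2: Sum all derived values
Step 3: Total = 21748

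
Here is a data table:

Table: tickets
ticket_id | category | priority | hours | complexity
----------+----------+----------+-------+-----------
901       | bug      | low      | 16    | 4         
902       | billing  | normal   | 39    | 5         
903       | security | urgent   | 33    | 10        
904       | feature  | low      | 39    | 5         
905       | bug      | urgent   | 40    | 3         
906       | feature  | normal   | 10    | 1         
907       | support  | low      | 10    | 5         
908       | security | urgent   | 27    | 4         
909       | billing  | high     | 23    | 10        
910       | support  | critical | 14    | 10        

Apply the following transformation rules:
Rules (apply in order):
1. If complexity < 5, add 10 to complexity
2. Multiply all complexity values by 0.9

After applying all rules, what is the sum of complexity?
87.3

Step 1: Apply Rule 1 - Add 10 to records with complexity < 5
  - 4 records affected: 12 + (4 × 10) = 52
  - Unaffected records: 45
  - Sum after Rule 1: 97
Step 2: Apply Rule 2 - Multiply all by 0.9
  - 97 × 0.9 = 87.3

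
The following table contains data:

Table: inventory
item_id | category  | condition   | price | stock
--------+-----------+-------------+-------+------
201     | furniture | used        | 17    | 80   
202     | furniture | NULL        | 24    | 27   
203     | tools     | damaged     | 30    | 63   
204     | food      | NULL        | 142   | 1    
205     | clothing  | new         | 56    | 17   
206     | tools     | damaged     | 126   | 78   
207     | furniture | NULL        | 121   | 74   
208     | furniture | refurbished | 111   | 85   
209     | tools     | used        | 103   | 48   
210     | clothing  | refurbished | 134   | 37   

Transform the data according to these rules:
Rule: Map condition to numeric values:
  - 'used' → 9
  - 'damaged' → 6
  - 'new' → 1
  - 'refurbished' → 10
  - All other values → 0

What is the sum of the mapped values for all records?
51

Step 1: Apply mapping to each record
Step 2: Count by status:
  'used': 2 records × 9 = 18
  'damaged': 2 records × 6 = 12
  'new': 1 records × 1 = 1
  'refurbished': 2 records × 10 = 20
Step 3: Sum all mapped values = 51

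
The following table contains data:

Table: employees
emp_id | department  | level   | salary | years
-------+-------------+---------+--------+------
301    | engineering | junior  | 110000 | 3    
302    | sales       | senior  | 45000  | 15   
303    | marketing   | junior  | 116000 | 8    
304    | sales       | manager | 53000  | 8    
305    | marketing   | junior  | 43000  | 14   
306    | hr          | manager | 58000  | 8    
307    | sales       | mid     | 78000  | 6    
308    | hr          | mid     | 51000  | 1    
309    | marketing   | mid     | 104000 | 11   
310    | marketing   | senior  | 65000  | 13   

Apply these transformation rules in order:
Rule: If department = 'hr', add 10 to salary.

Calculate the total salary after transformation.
723020

Step 1: Count records where department = 'hr': 2
Step 2: Total bonus added: 2 × 10 = 20
Step 3: Original sum of salary: 723000
Step 4: Final sum = 723000 + 20 = 723020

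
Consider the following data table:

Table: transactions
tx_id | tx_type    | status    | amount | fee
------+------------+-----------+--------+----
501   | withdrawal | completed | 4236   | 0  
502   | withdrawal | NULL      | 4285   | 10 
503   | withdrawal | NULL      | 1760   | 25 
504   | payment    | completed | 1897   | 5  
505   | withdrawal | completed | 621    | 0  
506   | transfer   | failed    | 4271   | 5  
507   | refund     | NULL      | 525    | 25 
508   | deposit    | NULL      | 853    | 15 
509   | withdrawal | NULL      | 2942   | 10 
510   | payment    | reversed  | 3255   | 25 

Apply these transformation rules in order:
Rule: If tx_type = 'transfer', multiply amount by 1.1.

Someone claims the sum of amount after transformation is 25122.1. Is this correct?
No, the correct result is 25072.1.

Step 1: Calculate the correct sum after transformation
Step 2: Apply multiplier 1.1 to records where tx_type = 'transfer'
Step 3: Correct result = 25072.1
Step 4: Claimed result = 25122.1
Step 5: 25072.1 ≠ 25122.1
Conclusion: The claimed result is incorrect. The correct answer is 25072.1.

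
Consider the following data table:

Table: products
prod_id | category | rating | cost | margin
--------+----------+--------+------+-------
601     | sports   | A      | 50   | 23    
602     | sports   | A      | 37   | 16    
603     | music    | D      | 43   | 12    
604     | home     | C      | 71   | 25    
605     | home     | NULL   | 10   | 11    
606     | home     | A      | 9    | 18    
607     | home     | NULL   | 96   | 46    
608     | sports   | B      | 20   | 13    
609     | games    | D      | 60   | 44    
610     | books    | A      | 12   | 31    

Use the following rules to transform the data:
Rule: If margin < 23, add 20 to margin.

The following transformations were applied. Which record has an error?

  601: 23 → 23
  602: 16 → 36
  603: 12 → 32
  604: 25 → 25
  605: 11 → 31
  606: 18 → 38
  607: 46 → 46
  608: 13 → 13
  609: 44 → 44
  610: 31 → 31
Record 608 has an error. The correct transformed value should be 33, not 13.

Step 1: Check each record against the rule
Step 2: Record 608 has margin = 13
Step 3: Since 13 < 23, the bonus should have been applied
Step 4: Correct value = 33, but claimed value = 13
Conclusion: Record 608 has the error.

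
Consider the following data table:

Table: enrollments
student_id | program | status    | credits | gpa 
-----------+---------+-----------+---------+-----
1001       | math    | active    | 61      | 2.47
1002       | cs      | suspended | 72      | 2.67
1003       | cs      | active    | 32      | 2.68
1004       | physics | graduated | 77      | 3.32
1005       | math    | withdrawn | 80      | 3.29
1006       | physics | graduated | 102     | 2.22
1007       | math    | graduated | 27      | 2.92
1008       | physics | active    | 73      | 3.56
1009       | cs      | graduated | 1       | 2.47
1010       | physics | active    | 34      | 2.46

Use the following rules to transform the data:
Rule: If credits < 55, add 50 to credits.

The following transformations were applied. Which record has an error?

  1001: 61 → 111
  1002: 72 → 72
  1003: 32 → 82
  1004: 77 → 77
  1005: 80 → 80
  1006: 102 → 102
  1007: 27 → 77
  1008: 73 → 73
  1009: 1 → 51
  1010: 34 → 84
Record 1001 has an error. The correct transformed value should be 61, not 111.

Step 1: Check each record against the rule
Step 2: Record 1001 has credits = 61
Step 3: Since 61 >= 55, the bonus should not have been applied
Step 4: Correct value = 61, but claimed value = 111
Conclusion: Record 1001 has the error.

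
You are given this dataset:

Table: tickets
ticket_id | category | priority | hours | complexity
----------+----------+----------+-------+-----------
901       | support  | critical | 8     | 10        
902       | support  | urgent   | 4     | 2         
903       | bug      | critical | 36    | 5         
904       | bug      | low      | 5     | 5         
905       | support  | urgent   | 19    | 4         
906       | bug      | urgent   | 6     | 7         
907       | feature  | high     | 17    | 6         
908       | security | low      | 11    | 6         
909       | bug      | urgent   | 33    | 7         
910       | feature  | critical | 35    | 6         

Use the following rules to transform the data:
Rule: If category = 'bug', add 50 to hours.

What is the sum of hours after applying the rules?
374

Step 1: Count records where category = 'bug': 4
Step 2: Total bonus added: 4 × 50 = 200
Step 3: Original sum of hours: 174
Step 4: Final sum = 174 + 200 = 374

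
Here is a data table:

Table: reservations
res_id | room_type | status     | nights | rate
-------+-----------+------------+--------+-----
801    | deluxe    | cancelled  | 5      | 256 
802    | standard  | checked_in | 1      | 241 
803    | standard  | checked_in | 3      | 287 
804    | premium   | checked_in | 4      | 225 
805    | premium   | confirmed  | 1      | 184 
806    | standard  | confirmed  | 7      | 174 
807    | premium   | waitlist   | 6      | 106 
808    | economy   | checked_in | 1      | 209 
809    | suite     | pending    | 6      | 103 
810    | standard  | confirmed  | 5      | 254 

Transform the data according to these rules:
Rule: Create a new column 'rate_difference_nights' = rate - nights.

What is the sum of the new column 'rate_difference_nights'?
2000

Step 1: For each record, compute rate - nights
Example calculations:
  256 - 5 = 251
  241 - 1 = 240
  287 - 3 = 284
  ...
Step 2: Sum all derived values
Step 3: Total = 2000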